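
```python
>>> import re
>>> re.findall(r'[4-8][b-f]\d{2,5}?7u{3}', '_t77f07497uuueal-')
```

['7f07497uuu']

Since nothing is captured, `findall` lists the 1 matched substring directly.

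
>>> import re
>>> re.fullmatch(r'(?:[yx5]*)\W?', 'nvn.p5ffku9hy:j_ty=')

None

Pattern: zero or more of one of [yx5] (non-capturing group); then optionally a non-word character.
`fullmatch` succeeds only if the pattern covers the string from start to end.
Here there's no way to consume every character, so the call returns None.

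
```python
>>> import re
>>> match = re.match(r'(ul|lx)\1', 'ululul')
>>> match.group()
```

'ulul'

After group 1 captures some text, `\1` only succeeds where that same text appears again.
`re.match` won't scan ahead — the pattern has to work from the very first character.
The match spans [0:4] → 'ulul'.
Captured: group 1 = 'ul'.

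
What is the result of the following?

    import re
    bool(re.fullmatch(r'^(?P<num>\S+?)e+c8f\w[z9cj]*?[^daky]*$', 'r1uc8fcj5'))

`re.fullmatch` is like wrapping the pattern in `^…$` (in single-line mode).
Here there's no way to consume every character, so the call returns None, and `bool(None)` is False.

False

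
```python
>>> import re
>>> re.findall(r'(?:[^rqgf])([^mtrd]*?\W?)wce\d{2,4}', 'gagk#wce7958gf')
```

['gk#']

Pattern: any character except [rqgf] (non-capturing group); then zero or more of any character except [mtrd] (lazy), then optionally a non-word character (captured); then the literal 'wce', then 2 to 4 of a digit.
Walking the string: at [1:12] match 'agk#wce7958', group 1 = 'gk#'.
Because there's exactly one group, `findall` drops the full match and keeps group 1 from the one hit.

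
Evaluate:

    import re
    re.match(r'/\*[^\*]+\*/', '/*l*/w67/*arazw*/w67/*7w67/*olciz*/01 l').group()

'/*l*/'

`re.match` only tries the pattern at the start of the string.
The match spans [0:5] → '/*l*/'.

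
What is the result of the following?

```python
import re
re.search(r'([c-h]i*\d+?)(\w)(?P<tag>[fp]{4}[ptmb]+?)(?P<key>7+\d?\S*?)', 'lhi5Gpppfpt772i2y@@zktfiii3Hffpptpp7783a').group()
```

'hi5Gpppfpt772'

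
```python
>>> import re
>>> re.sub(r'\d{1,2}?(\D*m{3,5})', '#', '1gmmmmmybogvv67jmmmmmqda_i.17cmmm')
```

'#ybogvv#qda_i.#'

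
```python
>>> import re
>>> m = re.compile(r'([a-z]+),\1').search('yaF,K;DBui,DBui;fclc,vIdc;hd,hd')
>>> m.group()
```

'hd,hd'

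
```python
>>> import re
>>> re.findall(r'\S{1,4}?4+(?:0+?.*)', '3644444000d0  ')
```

This matches 1 to 4 of a non-whitespace character (lazy), then one or more of the literal '4'; then one or more of the literal '0' (lazy), then zero or more of any character (non-capturing group).
Walking the string: at [0:14] → '3644444000d0  '.
With no groups in the pattern, `findall` gives back each whole match — 1 here.

['3644444000d0  ']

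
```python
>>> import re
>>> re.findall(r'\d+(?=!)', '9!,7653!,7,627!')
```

The lookaround is zero-width — it requires the adjacent text to match without consuming it, so the asserted text isn't part of the match.
`findall` yields the raw match text (3 of them) because the pattern has no groups.

['9', '7653', '627']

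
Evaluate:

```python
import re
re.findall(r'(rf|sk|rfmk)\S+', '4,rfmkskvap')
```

['rf']

`|` is ordered: at each position the engine commits to the first alternative that works.
With a single group, `findall` returns only what that group captured — 1 item.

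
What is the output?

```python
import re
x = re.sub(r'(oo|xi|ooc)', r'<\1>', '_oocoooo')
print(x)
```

The regex engine tests alternatives in the order written; an earlier branch that matches wins even if a later one would match more.
`\1` in the replacement pulls in group 1's text for each match.

_<oo>c<oo><oo>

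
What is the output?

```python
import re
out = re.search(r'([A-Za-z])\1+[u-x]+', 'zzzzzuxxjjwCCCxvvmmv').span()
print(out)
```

A backreference is literal: `\1` must see the identical characters the first group matched.
The match spans [0:8] → 'zzzzzuxx'.

(0, 8)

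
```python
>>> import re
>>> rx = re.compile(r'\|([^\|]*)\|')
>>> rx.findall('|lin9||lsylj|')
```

['lin9', 'lsylj']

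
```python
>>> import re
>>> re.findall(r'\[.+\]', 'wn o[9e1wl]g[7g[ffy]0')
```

Walking the string: at [4:20] → '[9e1wl]g[7g[ffy]'.
Since nothing is captured, `findall` lists the 1 matched substring directly.

['[9e1wl]g[7g[ffy]']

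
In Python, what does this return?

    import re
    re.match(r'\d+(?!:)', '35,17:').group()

Because the assertion is negative and zero-width, positions next to the forbidden text are skipped.
With `match`, the pattern is implicitly anchored at the beginning.
The match spans [0:2] → '35'.

'35'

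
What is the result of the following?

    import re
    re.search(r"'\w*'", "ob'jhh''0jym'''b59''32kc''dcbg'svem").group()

"'jhh'"

`search` walks the string left to right and returns the first match it finds.
The match spans [2:7] → "'jhh'".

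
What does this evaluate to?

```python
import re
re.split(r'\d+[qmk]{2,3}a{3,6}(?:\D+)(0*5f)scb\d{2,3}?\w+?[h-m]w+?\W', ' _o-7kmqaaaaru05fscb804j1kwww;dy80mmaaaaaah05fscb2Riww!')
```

[' _o-', '05f', 'dy80mmaaaaaah05fscb2Riww!']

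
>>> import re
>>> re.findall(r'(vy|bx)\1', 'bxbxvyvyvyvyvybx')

['bx', 'vy', 'vy']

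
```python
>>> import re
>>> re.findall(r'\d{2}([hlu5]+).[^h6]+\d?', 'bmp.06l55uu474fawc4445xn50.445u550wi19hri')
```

The pattern matches exactly 2 of a digit; then one or more of one of [hlu5] (captured); then any character, then one or more of any character except [h6]; then optionally a digit.
Scanning left to right: at [4:38] match '06l55uu474fawc4445xn50.445u550wi19', group 1 = 'l55uu'.
One capturing group, so `findall` returns just the captured substring from the one match — 1 in all.

['l55uu']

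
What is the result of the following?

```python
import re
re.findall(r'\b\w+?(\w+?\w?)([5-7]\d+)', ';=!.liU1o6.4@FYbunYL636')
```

This matches a word boundary (`\b`, zero-width); then one or more of a word character (lazy); then one or more of a word character (lazy), then optionally a word character (captured); then a character in [5-7], then one or more of a digit (captured).
Lazy quantifiers expand one character at a time until the remainder of the pattern can match.
Matches: at [13:23] match 'FYbunYL636', groups = ('YbunYL', '636').
Multiple groups make `findall` return tuples — one 2-tuple for the one match.

[('YbunYL', '636')]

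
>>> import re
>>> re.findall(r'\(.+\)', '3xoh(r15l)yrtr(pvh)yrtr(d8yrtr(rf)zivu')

Since nothing is captured, `findall` lists the 1 matched substring directly.

['(r15l)yrtr(pvh)yrtr(d8yrtr(rf)']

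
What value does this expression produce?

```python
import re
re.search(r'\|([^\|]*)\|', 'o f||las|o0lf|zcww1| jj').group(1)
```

`search` walks the string left to right and returns the first match it finds.
The match spans [3:5] → '||'.
Captured: group 1 = ''.

''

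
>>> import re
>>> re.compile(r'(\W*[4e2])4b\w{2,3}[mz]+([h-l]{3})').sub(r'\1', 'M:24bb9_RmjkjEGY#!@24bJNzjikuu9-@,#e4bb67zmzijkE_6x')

'M:24bb9_RmjkjEGY#!@2uu9-@,#eE_6x'

The pattern matches zero or more of a non-word character, then one of [4e2] (captured); then the literal '4b', then 2 to 3 of a word character; then one or more of one of [mz]; then exactly 3 of a character in [h-l] (captured).
Each match is replaced using the text its own group 1 captured.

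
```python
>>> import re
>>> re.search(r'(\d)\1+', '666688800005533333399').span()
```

A backreference is literal: `\1` must see the identical characters the first group matched.
The match spans [0:4] → '6666'.

(0, 4)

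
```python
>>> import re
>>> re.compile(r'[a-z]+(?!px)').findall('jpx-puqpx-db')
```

['jpx', 'puqpx', 'db']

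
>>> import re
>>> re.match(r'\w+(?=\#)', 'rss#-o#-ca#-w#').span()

The lookaround is zero-width — it requires the adjacent text to match without consuming it, so the asserted text isn't part of the match.
`match` is anchored at position 0; if the pattern doesn't fit there, it returns None.
The match spans [0:3] → 'rss'.

(0, 3)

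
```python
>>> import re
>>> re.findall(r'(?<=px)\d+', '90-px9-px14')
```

The lookaround is zero-width — it requires the adjacent text to match without consuming it, so the asserted text isn't part of the match.
Scanning left to right: at [5:6] → '9'; at [9:11] → '14'.
`findall` yields the raw match text (2 of them) because the pattern has no groups.

['9', '14']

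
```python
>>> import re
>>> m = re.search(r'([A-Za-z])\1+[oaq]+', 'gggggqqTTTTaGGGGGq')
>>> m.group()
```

The backreference `\1` re-matches whatever the first group consumed, character for character.
Unlike `match`, `search` isn't anchored — it looks for the pattern anywhere in the string.
The match spans [0:7] → 'gggggqq'.
Captured: group 1 = 'g'.

'gggggqq'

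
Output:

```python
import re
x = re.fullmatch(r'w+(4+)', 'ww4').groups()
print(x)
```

Pattern: one or more of a literal 'w'; then one or more of a literal '4' (captured).
`re.fullmatch` requires the pattern to consume the entire string.
The match spans [0:3] → 'ww4'.
Captured: group 1 = '4'.

('4',)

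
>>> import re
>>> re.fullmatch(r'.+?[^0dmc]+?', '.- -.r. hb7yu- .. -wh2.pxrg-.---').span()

(0, 32)

`re.fullmatch` requires the pattern to consume the entire string.
The match spans [0:32] → '.- -.r. hb7yu- .. -wh2.pxrg-.---'.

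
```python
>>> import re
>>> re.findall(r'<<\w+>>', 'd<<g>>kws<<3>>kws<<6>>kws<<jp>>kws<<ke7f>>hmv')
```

No capturing groups, so `findall` returns the 5 full match strings.

['<<g>>', '<<3>>', '<<6>>', '<<jp>>', '<<ke7f>>']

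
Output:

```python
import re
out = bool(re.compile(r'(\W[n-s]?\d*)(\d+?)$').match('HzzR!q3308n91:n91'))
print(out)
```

False

Pattern: a non-word character, then optionally a character in [n-s], then zero or more of a digit (captured); then one or more of a digit (lazy) (captured); then anchored at the end.
`re.match` only tries the pattern at the start of the string.
Here the pattern fails at index 0, so the call returns None, and `bool(None)` is False.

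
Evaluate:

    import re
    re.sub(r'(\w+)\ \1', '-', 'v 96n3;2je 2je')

'v 96n3;-'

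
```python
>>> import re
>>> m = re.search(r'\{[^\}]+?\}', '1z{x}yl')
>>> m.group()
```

'{x}'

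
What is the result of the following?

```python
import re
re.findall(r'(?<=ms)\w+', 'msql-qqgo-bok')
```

['ql']

The `(?=…)`/`(?<=…)` assertion just peeks at neighbouring text; it doesn't advance the match position.
Scanning left to right: at [2:4] → 'ql'.
Since nothing is captured, `findall` lists the 1 matched substring directly.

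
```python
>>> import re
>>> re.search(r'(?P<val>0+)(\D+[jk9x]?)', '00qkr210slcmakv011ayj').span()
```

The pattern matches one or more of a literal '0' (captured as 'val'); then one or more of a non-digit, then optionally one of [jk9x] (captured).
`search` walks the string left to right and returns the first match it finds.
The match spans [0:5] → '00qkr'.
Captured: group 1 = '00', group 2 = 'qkr'.

(0, 5)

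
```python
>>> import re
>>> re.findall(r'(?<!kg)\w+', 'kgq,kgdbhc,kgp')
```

A negative assertion filters positions out without eating any characters.
Scanning left to right: at [0:3] → 'kgq'; at [4:10] → 'kgdbhc'; at [11:14] → 'kgp'.
Since nothing is captured, `findall` lists the 3 matched substrings directly.

['kgq', 'kgdbhc', 'kgp']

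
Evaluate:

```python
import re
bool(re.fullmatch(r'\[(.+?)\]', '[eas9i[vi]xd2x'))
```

False

`re.fullmatch` is like wrapping the pattern in `^…$` (in single-line mode).
Here the pattern can't cover the whole string, so the call returns None, and `bool(None)` is False.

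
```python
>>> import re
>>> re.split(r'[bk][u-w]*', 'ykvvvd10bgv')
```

Each match becomes a cut point; 3 segments remain.

['y', 'd10', 'gv']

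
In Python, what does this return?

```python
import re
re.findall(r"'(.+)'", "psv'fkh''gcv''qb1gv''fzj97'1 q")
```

With a single group, `findall` returns only what that group captured — 1 item.

["fkh''gcv''qb1gv''fzj97"]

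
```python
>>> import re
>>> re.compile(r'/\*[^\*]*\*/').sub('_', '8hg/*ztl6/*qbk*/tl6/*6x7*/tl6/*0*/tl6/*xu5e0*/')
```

'8hg/*ztl6_tl6_tl6_tl6_'

Matches: at [9:16] → '/*qbk*/'; at [19:26] → '/*6x7*/'; at [29:34] → '/*0*/'; at [37:46] → '/*xu5e0*/'.
Every occurrence is swapped for '_'.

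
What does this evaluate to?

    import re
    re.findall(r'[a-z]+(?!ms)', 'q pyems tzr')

['q', 'pyems', 'tzr']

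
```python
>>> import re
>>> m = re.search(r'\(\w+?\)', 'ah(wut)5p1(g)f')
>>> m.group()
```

The match spans [2:7] → '(wut)'.

'(wut)'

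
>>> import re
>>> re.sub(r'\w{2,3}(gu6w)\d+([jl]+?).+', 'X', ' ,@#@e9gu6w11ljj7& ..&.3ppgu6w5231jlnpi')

' ,@#@X'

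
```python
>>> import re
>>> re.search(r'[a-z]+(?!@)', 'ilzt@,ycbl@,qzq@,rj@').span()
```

(0, 3)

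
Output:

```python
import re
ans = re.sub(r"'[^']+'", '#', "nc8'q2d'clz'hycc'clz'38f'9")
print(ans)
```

Matches: at [3:8] → "'q2d'"; at [11:17] → "'hycc'"; at [20:25] → "'38f'".
Each match is replaced by '#'.

nc8#clz#clz#9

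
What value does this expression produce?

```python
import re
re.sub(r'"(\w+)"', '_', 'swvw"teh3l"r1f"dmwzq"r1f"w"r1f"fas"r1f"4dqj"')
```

Every occurrence is swapped for '_'.

'swvw_r1f_r1f_r1f_r1f_'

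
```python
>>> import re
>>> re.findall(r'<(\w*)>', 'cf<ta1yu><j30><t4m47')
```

Because there's exactly one group, `findall` drops the full match and keeps group 1 from each hit.

['ta1yu', 'j30']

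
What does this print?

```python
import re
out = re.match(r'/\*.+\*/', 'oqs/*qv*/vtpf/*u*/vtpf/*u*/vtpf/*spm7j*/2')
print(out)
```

None

`re.match` won't scan ahead — the pattern has to work from the very first character.
Here the string doesn't start with a match, so the call returns None.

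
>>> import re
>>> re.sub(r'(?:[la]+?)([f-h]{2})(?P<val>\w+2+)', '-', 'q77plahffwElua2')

'q77p-'

This matches one or more of one of [la] (lazy) (non-capturing group); then exactly 2 of a character in [f-h] (captured); then one or more of a word character, then one or more of the literal '2' (captured as 'val').
Each match is replaced by '-'.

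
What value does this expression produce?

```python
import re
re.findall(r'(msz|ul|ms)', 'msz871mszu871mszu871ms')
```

['msz', 'msz', 'msz', 'ms']

Alternation tries branches left to right and keeps the first one that lets the overall match succeed at that position.
`findall` collects group 1 from each match (4 total).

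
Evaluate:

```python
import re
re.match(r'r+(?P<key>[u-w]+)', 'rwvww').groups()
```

('wvww',)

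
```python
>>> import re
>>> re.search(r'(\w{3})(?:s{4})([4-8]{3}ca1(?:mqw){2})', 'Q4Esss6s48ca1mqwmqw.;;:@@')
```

None

Here nothing in the string fits, so the call returns None.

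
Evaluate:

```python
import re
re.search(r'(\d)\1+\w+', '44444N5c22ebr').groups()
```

A backreference is literal: `\1` must see the identical characters the first group matched.
Unlike `match`, `search` isn't anchored — it looks for the pattern anywhere in the string.
The match spans [0:13] → '44444N5c22ebr'.
Captured: group 1 = '4'.

('4',)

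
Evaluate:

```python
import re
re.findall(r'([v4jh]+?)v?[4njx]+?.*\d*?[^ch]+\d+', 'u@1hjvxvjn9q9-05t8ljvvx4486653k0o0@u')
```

Lazy quantifiers expand one character at a time until the remainder of the pattern can match.
Because there's exactly one group, `findall` drops the full match and keeps group 1 from the one hit.

['h']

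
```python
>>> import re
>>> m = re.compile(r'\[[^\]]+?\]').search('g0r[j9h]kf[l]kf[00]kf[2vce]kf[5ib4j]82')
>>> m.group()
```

The match spans [3:8] → '[j9h]'.

'[j9h]'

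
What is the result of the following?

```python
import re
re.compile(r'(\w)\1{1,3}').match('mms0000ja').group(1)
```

The match spans [0:2] → 'mm'.
Captured: group 1 = 'm'.

'm'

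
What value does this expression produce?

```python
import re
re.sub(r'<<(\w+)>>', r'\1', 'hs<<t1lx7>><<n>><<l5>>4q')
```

Matches: at [2:11] → '<<t1lx7>>'; at [11:16] → '<<n>>'; at [16:22] → '<<l5>>'.
Each match is replaced using the text its own group 1 captured.

'hst1lx7nl54q'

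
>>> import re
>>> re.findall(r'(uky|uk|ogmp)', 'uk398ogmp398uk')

`findall` collects group 1 from each match (3 total).

['uk', 'ogmp', 'uk']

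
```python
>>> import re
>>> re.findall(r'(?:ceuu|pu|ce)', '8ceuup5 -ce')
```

Branches in `(...|...)` are attempted left-to-right; the first branch that allows the whole pattern to succeed is taken.
Walking the string: at [1:5] → 'ceuu'; at [9:11] → 'ce'.
No capturing groups, so `findall` returns the 2 full match strings.

['ceuu', 'ce']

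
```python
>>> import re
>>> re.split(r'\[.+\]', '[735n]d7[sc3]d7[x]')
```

Each match becomes a cut point; 2 segments remain.

['', '']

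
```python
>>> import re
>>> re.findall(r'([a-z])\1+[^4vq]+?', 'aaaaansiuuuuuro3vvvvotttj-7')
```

['a', 'u', 'v', 't']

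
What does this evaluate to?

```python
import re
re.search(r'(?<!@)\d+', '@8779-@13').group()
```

'779'

Because the assertion is negative and zero-width, positions next to the forbidden text are skipped.
`re.search` tries every starting position until one works.
The match spans [2:5] → '779'.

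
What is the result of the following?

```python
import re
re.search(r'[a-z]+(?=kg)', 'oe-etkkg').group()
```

The `(?=…)`/`(?<=…)` assertion just peeks at neighbouring text; it doesn't advance the match position.
`search` walks the string left to right and returns the first match it finds.
The match spans [3:6] → 'etk'.

'etk'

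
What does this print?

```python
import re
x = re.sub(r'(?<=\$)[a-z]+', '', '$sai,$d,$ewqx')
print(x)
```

The lookaround is zero-width — it requires the adjacent text to match without consuming it, so the asserted text isn't part of the match.
Every occurrence is swapped for ''.

$,$,$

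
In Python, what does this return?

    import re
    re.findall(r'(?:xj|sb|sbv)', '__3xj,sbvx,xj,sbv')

The regex engine tests alternatives in the order written; an earlier branch that matches wins even if a later one would match more.
Matches: at [3:5] → 'xj'; at [6:8] → 'sb'; at [11:13] → 'xj'; at [14:16] → 'sb'.
No capturing groups, so `findall` returns the 4 full match strings.

['xj', 'sb', 'xj', 'sb']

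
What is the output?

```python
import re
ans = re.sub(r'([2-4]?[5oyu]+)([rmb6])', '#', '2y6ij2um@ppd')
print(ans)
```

#ij#@ppd

This matches optionally a character in [2-4], then one or more of one of [5oyu] (captured); then one of [rmb6] (captured).
Matches: at [0:3] → '2y6'; at [5:8] → '2um'.
`sub` substitutes '#' at each match site.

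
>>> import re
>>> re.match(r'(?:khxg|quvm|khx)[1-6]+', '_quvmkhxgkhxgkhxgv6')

`match` is anchored at position 0; if the pattern doesn't fit there, it returns None.
Here the string doesn't start with a match, so the call returns None.

None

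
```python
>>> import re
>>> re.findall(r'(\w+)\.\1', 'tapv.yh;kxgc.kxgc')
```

`\1` is not a pattern — it's the concrete string captured by group 1, re-applied verbatim.
Matches: at [8:17] match 'kxgc.kxgc', group 1 = 'kxgc'.
One capturing group, so `findall` returns just the captured substring from the one match — 1 in all.

['kxgc']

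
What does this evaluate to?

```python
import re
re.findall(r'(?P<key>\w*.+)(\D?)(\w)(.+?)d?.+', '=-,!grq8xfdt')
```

[('=-,!grq8x', '', 'f', 'd')]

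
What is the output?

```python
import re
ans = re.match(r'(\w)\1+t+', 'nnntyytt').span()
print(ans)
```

(0, 4)

`\1` is not a pattern — it's the concrete string captured by group 1, re-applied verbatim.
`re.match` only tries the pattern at the start of the string.
The match spans [0:4] → 'nnnt'.
Captured: group 1 = 'n'.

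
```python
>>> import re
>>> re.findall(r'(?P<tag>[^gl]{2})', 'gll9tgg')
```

['9t']

Because there's exactly one group, `findall` drops the full match and keeps group 1 from the one hit.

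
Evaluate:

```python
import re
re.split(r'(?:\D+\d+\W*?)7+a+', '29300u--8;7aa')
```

['29300', '']

The pattern matches one or more of a non-digit, then one or more of a digit, then zero or more of a non-word character (lazy) (non-capturing group); then one or more of a literal '7', then one or more of a literal 'a'.
Matches to split on: at [5:13] → 'u--8;7aa'.
`split` removes every match and returns the 2 fragments in between.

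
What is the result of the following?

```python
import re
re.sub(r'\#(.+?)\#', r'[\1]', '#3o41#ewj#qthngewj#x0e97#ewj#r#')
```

'[3o41]ewj[qthngewj]x0e97[ewj]r#'

Matches: at [0:6] → '#3o41#'; at [9:19] → '#qthngewj#'; at [24:29] → '#ewj#'.
`\1` in the replacement pulls in group 1's text for each match.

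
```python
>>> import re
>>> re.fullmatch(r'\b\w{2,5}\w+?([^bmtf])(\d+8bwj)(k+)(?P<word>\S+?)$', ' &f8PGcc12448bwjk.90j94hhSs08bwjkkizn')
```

This matches a word boundary (`\b`, zero-width); then 2 to 5 of a word character, then one or more of a word character (lazy); then any character except [bmtf] (captured); then one or more of a digit, then the literal '8b', then the literal 'wj' (captured); then one or more of a literal 'k' (captured); then one or more of a non-whitespace character (lazy) (captured as 'word'); then anchored at the end.
`re.fullmatch` requires the pattern to consume the entire string.
Here the string isn't matched end-to-end, so the call returns None.

None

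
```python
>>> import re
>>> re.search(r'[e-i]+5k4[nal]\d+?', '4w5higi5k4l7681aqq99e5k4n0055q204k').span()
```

(3, 12)

Because the quantifier is non-greedy, it stops expanding at the earliest point where the rest of the pattern can succeed.
The match spans [3:12] → 'higi5k4l7'.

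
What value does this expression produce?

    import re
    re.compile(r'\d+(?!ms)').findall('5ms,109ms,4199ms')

`(?!…)`/`(?<!…)` only lets a position through if the neighbouring text does NOT match; no characters are consumed.
Since nothing is captured, `findall` lists the 2 matched substrings directly.

['10', '419']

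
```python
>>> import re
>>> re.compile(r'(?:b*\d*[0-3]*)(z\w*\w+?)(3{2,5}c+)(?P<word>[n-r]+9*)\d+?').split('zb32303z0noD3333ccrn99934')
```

['', 'zb32303z0noD33', '33cc', 'rn999', '4']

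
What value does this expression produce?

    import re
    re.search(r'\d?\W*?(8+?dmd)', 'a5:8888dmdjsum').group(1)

'8888dmd'

The match spans [1:10] → '5:8888dmd'.
Captured: group 1 = '8888dmd'.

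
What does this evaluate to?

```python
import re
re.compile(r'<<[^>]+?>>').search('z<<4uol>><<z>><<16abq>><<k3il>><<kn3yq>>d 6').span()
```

The match spans [1:9] → '<<4uol>>'.

(1, 9)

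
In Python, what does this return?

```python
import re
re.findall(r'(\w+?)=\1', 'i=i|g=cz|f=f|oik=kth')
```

['i', 'f', 'k']

After group 1 captures some text, `\1` only succeeds where that same text appears again.
Because there's exactly one group, `findall` drops the full match and keeps group 1 from each hit.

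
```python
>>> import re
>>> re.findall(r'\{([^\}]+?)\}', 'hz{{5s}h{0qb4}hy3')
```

['{5s', '0qb4']

Walking the string: at [2:7] match '{{5s}', group 1 = '{5s'; at [8:14] match '{0qb4}', group 1 = '0qb4'.
With a single group, `findall` returns only what that group captured — 2 items.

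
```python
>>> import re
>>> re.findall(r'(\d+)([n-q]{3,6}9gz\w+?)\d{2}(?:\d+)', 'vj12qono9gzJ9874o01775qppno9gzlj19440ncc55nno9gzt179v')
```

[('12', 'qono9gzJ'), ('01775', 'qppno9gzlj'), ('55', 'nno9gzt')]

The `?` after the quantifier makes it lazy — it takes as little as possible before letting the rest of the pattern try.
2 groups means each result is a tuple of 2 captured strings — 3 here.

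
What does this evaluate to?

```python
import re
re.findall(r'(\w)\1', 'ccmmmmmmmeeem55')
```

`\1` is not a pattern — it's the concrete string captured by group 1, re-applied verbatim.
Scanning left to right: at [0:2] match 'cc', group 1 = 'c'; at [2:4] match 'mm', group 1 = 'm'; at [4:6] match 'mm', group 1 = 'm'; at [6:8] match 'mm', group 1 = 'm'; at [9:11] match 'ee', group 1 = 'e'; ….
Because there's exactly one group, `findall` drops the full match and keeps group 1 from each hit.

['c', 'm', 'm', 'm', 'e', '5']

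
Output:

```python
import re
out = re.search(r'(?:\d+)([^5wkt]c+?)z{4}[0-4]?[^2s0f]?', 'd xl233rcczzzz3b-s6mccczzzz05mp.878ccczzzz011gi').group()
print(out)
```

233rcczzzz3b

The pattern matches one or more of a digit (non-capturing group); then any character except [5wkt], then one or more of the literal 'c' (lazy) (captured); then exactly 4 of a literal 'z', then optionally a character in [0-4]; then optionally any character except [2s0f].
The match spans [4:16] → '233rcczzzz3b'.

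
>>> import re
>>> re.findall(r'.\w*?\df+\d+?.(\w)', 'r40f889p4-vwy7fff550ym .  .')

This matches any character, then zero or more of a word character (lazy), then a digit; then one or more of a literal 'f', then one or more of a digit (lazy), then any character; then a word character (captured).
Matches: at [0:7] match 'r40f889', group 1 = '9'; at [9:20] match '-vwy7fff550', group 1 = '0'.
With a single group, `findall` returns only what that group captured — 2 items.

['9', '0']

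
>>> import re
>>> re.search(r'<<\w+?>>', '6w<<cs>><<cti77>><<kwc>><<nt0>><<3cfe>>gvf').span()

`search` walks the string left to right and returns the first match it finds.
The match spans [2:8] → '<<cs>>'.

(2, 8)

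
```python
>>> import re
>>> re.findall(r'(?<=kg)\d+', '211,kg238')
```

The positive lookaround only admits positions where the adjacent text matches; those characters stay outside the span.
Scanning left to right: at [6:9] → '238'.
Since nothing is captured, `findall` lists the 1 matched substring directly.

['238']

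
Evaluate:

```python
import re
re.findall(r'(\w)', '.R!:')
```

One capturing group, so `findall` returns just the captured substring from the one match — 1 in all.

['R']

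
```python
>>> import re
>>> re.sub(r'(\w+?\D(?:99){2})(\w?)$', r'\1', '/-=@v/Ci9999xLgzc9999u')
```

'/-=@v/Ci9999xLgzc9999'

This matches one or more of a word character (lazy), then a non-digit, then the literal '99' repeated 2 times (captured); then optionally a word character (captured); then anchored at the end.
Matches: at [6:22] → 'Ci9999xLgzc9999u'.
The replacement refers to a captured group, so each match is rewritten using its own captured text.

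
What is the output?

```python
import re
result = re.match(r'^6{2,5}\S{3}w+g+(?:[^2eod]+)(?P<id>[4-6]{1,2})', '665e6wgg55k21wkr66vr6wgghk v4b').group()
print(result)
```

665e6wgg55

The pattern matches anchored at the start of the string; then 2 to 5 of the literal '6', then exactly 3 of a non-whitespace character; then one or more of a literal 'w', then one or more of the literal 'g'; then one or more of any character except [2eod] (non-capturing group); then 1 to 2 of a character in [4-6] (captured as 'id').
`re.match` won't scan ahead — the pattern has to work from the very first character.
The match spans [0:10] → '665e6wgg55'.
Captured: group 1 = '5'.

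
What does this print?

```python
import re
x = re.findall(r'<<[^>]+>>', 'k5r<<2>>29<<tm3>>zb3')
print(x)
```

Matches: at [3:8] → '<<2>>'; at [10:17] → '<<tm3>>'.
With no groups in the pattern, `findall` gives back each whole match — 2 here.

['<<2>>', '<<tm3>>']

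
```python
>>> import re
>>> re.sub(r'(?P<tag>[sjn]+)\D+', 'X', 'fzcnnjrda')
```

'fzcX'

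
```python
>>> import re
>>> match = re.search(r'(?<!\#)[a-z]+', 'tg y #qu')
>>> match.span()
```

(0, 2)

`(?!…)`/`(?<!…)` only lets a position through if the neighbouring text does NOT match; no characters are consumed.
`search` walks the string left to right and returns the first match it finds.
The match spans [0:2] → 'tg'.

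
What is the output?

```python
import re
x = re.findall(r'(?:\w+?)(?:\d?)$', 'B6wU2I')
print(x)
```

['B6wU2I']

`findall` yields the raw match text (1 of them) because the pattern has no groups.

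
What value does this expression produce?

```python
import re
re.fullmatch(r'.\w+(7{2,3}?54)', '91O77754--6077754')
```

The pattern matches any character, then one or more of a word character; then 2 to 3 of the literal '7' (lazy), then the literal '54' (captured).
`re.fullmatch` is like wrapping the pattern in `^…$` (in single-line mode).
Here there's no way to consume every character, so the call returns None.

None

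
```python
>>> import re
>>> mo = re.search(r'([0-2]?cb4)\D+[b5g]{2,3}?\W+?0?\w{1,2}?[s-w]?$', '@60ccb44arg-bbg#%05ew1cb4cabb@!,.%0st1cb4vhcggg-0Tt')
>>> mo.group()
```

'1cb4vhcggg-0Tt'

This matches optionally a character in [0-2], then the literal 'cb4' (captured); then one or more of a non-digit, then 2 to 3 of one of [b5g] (lazy), then one or more of a non-word character (lazy); then optionally a literal '0', then 1 to 2 of a word character (lazy), then optionally a character in [s-w]; then anchored at the end.
`re.search` scans for the first position where the pattern succeeds.
The match spans [37:51] → '1cb4vhcggg-0Tt'.
Captured: group 1 = '1cb4'.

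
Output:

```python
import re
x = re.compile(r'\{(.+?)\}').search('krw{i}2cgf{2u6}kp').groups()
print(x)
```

The `?` after the quantifier makes it lazy — it takes as little as possible before letting the rest of the pattern try.
`re.search` tries every starting position until one works.
The match spans [3:6] → '{i}'.
Captured: group 1 = 'i'.

('i',)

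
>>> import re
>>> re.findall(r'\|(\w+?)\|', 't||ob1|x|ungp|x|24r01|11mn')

['ob1', 'ungp', '24r01']

Because there's exactly one group, `findall` drops the full match and keeps group 1 from each hit.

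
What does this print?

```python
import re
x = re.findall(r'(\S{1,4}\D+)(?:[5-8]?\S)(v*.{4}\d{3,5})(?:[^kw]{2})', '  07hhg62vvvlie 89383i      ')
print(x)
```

[('07hhg', 'vvvlie 89383')]

This matches 1 to 4 of a non-whitespace character, then one or more of a non-digit (captured); then optionally a character in [5-8], then a non-whitespace character (non-capturing group); then zero or more of a literal 'v', then exactly 4 of any character, then 3 to 5 of a digit (captured); then exactly 2 of any character except [kw] (non-capturing group).
2 groups means the one result is a tuple of 2 captured strings — 1 here.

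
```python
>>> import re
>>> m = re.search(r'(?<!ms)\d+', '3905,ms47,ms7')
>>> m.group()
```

'3905'

`(?!…)`/`(?<!…)` only lets a position through if the neighbouring text does NOT match; no characters are consumed.
The match spans [0:4] → '3905'.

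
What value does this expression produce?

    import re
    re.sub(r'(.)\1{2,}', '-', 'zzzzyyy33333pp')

'---pp'

The backreference `\1` re-matches whatever the first group consumed, character for character.
Matches: at [0:4] → 'zzzz'; at [4:7] → 'yyy'; at [7:12] → '33333'.
`sub` substitutes '-' at each match site.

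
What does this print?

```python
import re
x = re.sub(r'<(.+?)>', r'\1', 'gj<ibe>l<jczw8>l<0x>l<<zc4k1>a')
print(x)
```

gjibeljczw8l0xl<zc4k1a

A non-greedy quantifier consumes as few characters as it can — just enough that the remainder of the pattern still matches from where it stops; whatever follows it matches normally.
The replacement refers to a captured group, so each match is rewritten using its own captured text.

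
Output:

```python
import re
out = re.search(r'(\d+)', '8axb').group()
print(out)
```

8

Pattern: one or more of a digit (captured).
Unlike `match`, `search` isn't anchored — it looks for the pattern anywhere in the string.
The match spans [0:1] → '8'.
Captured: group 1 = '8'.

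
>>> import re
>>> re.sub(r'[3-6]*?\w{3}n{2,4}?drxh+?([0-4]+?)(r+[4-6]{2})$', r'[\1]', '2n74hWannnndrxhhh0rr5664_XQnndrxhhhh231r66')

'2n74hWannnndrxhhh0rr[231]'

The pattern matches zero or more of a character in [3-6] (lazy), then exactly 3 of a word character; then 2 to 4 of a literal 'n' (lazy), then the literal 'drx', then one or more of the literal 'h' (lazy); then one or more of a character in [0-4] (lazy) (captured); then one or more of the literal 'r', then exactly 2 of a character in [4-6] (captured); then anchored at the end.
Matches: at [20:42] → '5664_XQnndrxhhhh231r66'.
Each match is replaced using the text its own group 1 captured.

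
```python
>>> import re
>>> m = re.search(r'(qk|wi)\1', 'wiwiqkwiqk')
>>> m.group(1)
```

'wi'

`\1` has to match the exact text group 1 already captured.
Unlike `match`, `search` isn't anchored — it looks for the pattern anywhere in the string.
The match spans [0:4] → 'wiwi'.
Captured: group 1 = 'wi'.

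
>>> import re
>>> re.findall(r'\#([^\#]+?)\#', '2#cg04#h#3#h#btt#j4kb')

`findall` collects group 1 from each match (3 total).

['cg04', '3', 'btt']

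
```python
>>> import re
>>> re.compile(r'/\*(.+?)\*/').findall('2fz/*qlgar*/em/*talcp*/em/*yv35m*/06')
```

['qlgar', 'talcp', 'yv35m']

Because there's exactly one group, `findall` drops the full match and keeps group 1 from each hit.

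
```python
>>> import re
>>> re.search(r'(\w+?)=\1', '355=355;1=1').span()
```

`\1` has to match the exact text group 1 already captured.
The match spans [0:7] → '355=355'.

(0, 7)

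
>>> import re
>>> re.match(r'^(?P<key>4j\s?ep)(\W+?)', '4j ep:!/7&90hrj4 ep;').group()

'4j ep:'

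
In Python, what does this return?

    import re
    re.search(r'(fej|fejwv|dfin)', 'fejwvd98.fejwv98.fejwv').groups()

('fej',)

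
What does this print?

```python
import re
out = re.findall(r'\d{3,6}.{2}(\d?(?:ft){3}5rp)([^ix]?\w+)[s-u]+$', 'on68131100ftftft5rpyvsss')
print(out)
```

[('ftftft5rp', 'yvss')]

Pattern: 3 to 6 of a digit, then exactly 2 of any character; then optionally a digit, then the literal 'ft' repeated 3 times, then the literal '5rp' (captured); then optionally any character except [ix], then one or more of a word character (captured); then one or more of a character in [s-u]; then anchored at the end.
Matches: at [2:24] match '68131100ftftft5rpyvsss', groups = ('ftftft5rp', 'yvss').
Multiple groups make `findall` return tuples — one 2-tuple for the one match.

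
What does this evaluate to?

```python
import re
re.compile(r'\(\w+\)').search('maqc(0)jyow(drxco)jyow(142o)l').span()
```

(4, 7)

Unlike `match`, `search` isn't anchored — it looks for the pattern anywhere in the string.
The match spans [4:7] → '(0)'.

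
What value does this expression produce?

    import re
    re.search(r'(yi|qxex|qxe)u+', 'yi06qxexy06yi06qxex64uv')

None

`search` walks the string left to right and returns the first match it finds.
Here no position works, so the call returns None.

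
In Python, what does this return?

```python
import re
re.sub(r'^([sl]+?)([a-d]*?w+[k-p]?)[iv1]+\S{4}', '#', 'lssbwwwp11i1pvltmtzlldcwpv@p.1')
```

This matches anchored at the start of the string; then one or more of one of [sl] (lazy) (captured); then zero or more of a character in [a-d] (lazy), then one or more of the literal 'w', then optionally a character in [k-p] (captured); then one or more of one of [iv1], then exactly 4 of a non-whitespace character.
Matches: at [0:16] → 'lssbwwwp11i1pvlt'.
Every occurrence is swapped for '#'.

'#mtzlldcwpv@p.1'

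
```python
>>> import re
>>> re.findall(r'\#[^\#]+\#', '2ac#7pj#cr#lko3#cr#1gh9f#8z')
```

['#7pj#', '#lko3#', '#1gh9f#']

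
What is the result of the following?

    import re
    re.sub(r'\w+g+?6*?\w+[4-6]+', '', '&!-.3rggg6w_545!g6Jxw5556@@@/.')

'&!-.!g6Jxw5556@@@/.'

Every occurrence is swapped for ''.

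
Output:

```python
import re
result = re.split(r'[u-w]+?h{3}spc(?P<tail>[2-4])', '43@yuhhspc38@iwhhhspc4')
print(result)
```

The group in the pattern means `split` returns the separators' captures alongside the pieces.

['43@yuhhspc38@i', '4', '']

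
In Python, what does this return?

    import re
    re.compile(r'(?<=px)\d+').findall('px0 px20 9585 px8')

The `(?=…)`/`(?<=…)` assertion just peeks at neighbouring text; it doesn't advance the match position.
Scanning left to right: at [2:3] → '0'; at [6:8] → '20'; at [16:17] → '8'.
`findall` yields the raw match text (3 of them) because the pattern has no groups.

['0', '20', '8']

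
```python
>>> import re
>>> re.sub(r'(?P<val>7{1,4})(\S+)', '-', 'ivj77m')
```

Pattern: 1 to 4 of a literal '7' (captured as 'val'); then one or more of a non-whitespace character (captured).
Matches: at [3:6] → '77m'.
Every occurrence is swapped for '-'.

'ivj-'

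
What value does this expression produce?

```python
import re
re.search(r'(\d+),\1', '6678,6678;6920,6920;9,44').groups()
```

('6678',)

The match spans [0:9] → '6678,6678'.
Captured: group 1 = '6678'.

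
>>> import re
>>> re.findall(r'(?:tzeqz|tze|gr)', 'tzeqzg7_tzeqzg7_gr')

The regex engine tests alternatives in the order written; an earlier branch that matches wins even if a later one would match more.
Matches: at [0:5] → 'tzeqz'; at [8:13] → 'tzeqz'; at [16:18] → 'gr'.
Since nothing is captured, `findall` lists the 3 matched substrings directly.

['tzeqz', 'tzeqz', 'gr']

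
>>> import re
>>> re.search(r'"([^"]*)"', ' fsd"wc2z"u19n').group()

'"wc2z"'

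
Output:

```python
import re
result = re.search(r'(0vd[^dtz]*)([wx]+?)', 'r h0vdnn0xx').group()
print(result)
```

0vdnn0xx

The match spans [3:11] → '0vdnn0xx'.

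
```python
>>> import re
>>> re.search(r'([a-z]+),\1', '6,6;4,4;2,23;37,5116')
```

None

After group 1 captures some text, `\1` only succeeds where that same text appears again.
`re.search` tries every starting position until one works.
Here no position works, so the call returns None.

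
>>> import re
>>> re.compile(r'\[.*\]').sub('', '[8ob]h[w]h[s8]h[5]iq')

Each match is replaced by ''.

'iq'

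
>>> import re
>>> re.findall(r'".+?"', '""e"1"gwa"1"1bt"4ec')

['""e"', '"gwa"', '"1bt"']

A non-greedy quantifier consumes as few characters as it can — just enough that the remainder of the pattern still matches from where it stops; whatever follows it matches normally.
Matches: at [0:4] → '""e"'; at [5:10] → '"gwa"'; at [11:16] → '"1bt"'.
No capturing groups, so `findall` returns the 3 full match strings.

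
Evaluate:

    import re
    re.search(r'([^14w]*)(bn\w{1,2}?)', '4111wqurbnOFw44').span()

(5, 11)

The match spans [5:11] → 'qurbnO'.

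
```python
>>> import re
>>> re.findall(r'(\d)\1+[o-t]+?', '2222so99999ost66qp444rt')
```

['2', '9', '6', '4']

The backreference `\1` re-matches whatever the first group consumed, character for character.
`findall` collects group 1 from each match (4 total).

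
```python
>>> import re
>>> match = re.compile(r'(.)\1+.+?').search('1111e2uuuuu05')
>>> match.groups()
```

After group 1 captures some text, `\1` only succeeds where that same text appears again.
Unlike `match`, `search` isn't anchored — it looks for the pattern anywhere in the string.
The match spans [0:5] → '1111e'.
Captured: group 1 = '1'.

('1',)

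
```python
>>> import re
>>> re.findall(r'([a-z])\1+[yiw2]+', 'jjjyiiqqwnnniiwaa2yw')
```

`\1` is not a pattern — it's the concrete string captured by group 1, re-applied verbatim.
Walking the string: at [0:6] match 'jjjyii', group 1 = 'j'; at [6:9] match 'qqw', group 1 = 'q'; at [9:15] match 'nnniiw', group 1 = 'n'; at [15:20] match 'aa2yw', group 1 = 'a'.
Because there's exactly one group, `findall` drops the full match and keeps group 1 from each hit.

['j', 'q', 'n', 'a']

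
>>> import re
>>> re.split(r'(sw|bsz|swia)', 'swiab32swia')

['', 'sw', 'iab32', 'sw', 'ia']

Branches in `(...|...)` are attempted left-to-right; the first branch that allows the whole pattern to succeed is taken.
Matches to split on: at [0:2] → 'sw'; at [7:9] → 'sw'.
With a capturing group present, the delimiter's captured portion is kept in the result list.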